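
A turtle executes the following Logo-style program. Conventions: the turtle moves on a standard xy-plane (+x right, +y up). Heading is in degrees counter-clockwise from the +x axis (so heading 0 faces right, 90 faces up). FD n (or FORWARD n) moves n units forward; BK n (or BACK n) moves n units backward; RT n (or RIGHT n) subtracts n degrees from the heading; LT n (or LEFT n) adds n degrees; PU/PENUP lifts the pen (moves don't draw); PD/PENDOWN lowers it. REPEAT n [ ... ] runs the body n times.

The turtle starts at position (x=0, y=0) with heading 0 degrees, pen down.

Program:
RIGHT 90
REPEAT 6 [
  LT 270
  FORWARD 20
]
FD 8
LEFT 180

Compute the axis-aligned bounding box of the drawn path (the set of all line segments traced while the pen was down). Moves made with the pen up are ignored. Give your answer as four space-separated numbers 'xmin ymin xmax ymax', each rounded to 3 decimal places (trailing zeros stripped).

Answer: -20 0 0 28

Derivation:
Executing turtle program step by step:
Start: pos=(0,0), heading=0, pen down
RT 90: heading 0 -> 270
REPEAT 6 [
  -- iteration 1/6 --
  LT 270: heading 270 -> 180
  FD 20: (0,0) -> (-20,0) [heading=180, draw]
  -- iteration 2/6 --
  LT 270: heading 180 -> 90
  FD 20: (-20,0) -> (-20,20) [heading=90, draw]
  -- iteration 3/6 --
  LT 270: heading 90 -> 0
  FD 20: (-20,20) -> (0,20) [heading=0, draw]
  -- iteration 4/6 --
  LT 270: heading 0 -> 270
  FD 20: (0,20) -> (0,0) [heading=270, draw]
  -- iteration 5/6 --
  LT 270: heading 270 -> 180
  FD 20: (0,0) -> (-20,0) [heading=180, draw]
  -- iteration 6/6 --
  LT 270: heading 180 -> 90
  FD 20: (-20,0) -> (-20,20) [heading=90, draw]
]
FD 8: (-20,20) -> (-20,28) [heading=90, draw]
LT 180: heading 90 -> 270
Final: pos=(-20,28), heading=270, 7 segment(s) drawn

Segment endpoints: x in {-20, -20, -20, -20, 0, 0, 0}, y in {0, 0, 0, 0, 20, 20, 20, 28}
xmin=-20, ymin=0, xmax=0, ymax=28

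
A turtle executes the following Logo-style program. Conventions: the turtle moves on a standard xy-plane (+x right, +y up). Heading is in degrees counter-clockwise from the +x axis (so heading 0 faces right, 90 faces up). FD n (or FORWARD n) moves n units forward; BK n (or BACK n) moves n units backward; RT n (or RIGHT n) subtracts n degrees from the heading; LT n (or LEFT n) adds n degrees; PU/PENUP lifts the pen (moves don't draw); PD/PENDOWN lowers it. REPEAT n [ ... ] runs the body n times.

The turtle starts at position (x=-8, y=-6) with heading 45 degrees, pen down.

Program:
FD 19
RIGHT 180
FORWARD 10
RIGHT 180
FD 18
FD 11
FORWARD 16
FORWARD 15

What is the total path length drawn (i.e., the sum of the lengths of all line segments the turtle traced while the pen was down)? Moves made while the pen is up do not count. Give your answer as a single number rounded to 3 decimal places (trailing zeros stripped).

Answer: 89

Derivation:
Executing turtle program step by step:
Start: pos=(-8,-6), heading=45, pen down
FD 19: (-8,-6) -> (5.435,7.435) [heading=45, draw]
RT 180: heading 45 -> 225
FD 10: (5.435,7.435) -> (-1.636,0.364) [heading=225, draw]
RT 180: heading 225 -> 45
FD 18: (-1.636,0.364) -> (11.092,13.092) [heading=45, draw]
FD 11: (11.092,13.092) -> (18.87,20.87) [heading=45, draw]
FD 16: (18.87,20.87) -> (30.184,32.184) [heading=45, draw]
FD 15: (30.184,32.184) -> (40.79,42.79) [heading=45, draw]
Final: pos=(40.79,42.79), heading=45, 6 segment(s) drawn

Segment lengths:
  seg 1: (-8,-6) -> (5.435,7.435), length = 19
  seg 2: (5.435,7.435) -> (-1.636,0.364), length = 10
  seg 3: (-1.636,0.364) -> (11.092,13.092), length = 18
  seg 4: (11.092,13.092) -> (18.87,20.87), length = 11
  seg 5: (18.87,20.87) -> (30.184,32.184), length = 16
  seg 6: (30.184,32.184) -> (40.79,42.79), length = 15
Total = 89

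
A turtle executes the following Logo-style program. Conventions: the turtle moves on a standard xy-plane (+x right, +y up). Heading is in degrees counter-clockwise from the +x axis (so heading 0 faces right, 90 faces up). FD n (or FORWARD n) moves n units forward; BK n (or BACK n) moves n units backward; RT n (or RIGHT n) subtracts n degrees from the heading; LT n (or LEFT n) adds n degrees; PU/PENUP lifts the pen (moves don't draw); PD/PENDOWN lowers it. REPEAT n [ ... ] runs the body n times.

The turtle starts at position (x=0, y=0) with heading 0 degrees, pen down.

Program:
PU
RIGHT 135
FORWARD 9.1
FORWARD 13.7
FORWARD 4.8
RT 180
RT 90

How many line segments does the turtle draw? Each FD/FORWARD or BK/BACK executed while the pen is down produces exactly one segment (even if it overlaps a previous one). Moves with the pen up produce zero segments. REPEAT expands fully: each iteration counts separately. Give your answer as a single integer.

Executing turtle program step by step:
Start: pos=(0,0), heading=0, pen down
PU: pen up
RT 135: heading 0 -> 225
FD 9.1: (0,0) -> (-6.435,-6.435) [heading=225, move]
FD 13.7: (-6.435,-6.435) -> (-16.122,-16.122) [heading=225, move]
FD 4.8: (-16.122,-16.122) -> (-19.516,-19.516) [heading=225, move]
RT 180: heading 225 -> 45
RT 90: heading 45 -> 315
Final: pos=(-19.516,-19.516), heading=315, 0 segment(s) drawn
Segments drawn: 0

Answer: 0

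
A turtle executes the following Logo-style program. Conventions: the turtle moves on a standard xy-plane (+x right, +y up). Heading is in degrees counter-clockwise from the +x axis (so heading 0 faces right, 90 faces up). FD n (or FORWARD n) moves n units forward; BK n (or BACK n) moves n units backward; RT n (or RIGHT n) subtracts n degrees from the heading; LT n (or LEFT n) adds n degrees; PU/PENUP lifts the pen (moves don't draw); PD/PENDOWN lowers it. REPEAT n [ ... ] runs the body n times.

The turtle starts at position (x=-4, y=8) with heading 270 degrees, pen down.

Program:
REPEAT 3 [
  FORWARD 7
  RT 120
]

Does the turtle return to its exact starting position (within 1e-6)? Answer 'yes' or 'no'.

Executing turtle program step by step:
Start: pos=(-4,8), heading=270, pen down
REPEAT 3 [
  -- iteration 1/3 --
  FD 7: (-4,8) -> (-4,1) [heading=270, draw]
  RT 120: heading 270 -> 150
  -- iteration 2/3 --
  FD 7: (-4,1) -> (-10.062,4.5) [heading=150, draw]
  RT 120: heading 150 -> 30
  -- iteration 3/3 --
  FD 7: (-10.062,4.5) -> (-4,8) [heading=30, draw]
  RT 120: heading 30 -> 270
]
Final: pos=(-4,8), heading=270, 3 segment(s) drawn

Start position: (-4, 8)
Final position: (-4, 8)
Distance = 0; < 1e-6 -> CLOSED

Answer: yes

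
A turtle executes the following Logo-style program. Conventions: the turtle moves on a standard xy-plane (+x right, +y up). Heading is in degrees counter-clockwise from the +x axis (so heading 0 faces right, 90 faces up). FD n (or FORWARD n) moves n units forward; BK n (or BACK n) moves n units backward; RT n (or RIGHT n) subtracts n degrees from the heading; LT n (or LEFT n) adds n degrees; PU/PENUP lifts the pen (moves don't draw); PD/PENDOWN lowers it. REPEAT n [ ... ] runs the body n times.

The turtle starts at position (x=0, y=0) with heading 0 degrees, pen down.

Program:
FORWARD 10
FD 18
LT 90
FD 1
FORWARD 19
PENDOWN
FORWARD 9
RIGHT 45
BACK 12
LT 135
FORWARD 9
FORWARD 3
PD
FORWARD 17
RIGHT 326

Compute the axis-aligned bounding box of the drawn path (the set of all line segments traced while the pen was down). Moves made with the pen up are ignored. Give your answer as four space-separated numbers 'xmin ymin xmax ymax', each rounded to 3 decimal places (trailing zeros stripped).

Answer: -9.485 0 28 29

Derivation:
Executing turtle program step by step:
Start: pos=(0,0), heading=0, pen down
FD 10: (0,0) -> (10,0) [heading=0, draw]
FD 18: (10,0) -> (28,0) [heading=0, draw]
LT 90: heading 0 -> 90
FD 1: (28,0) -> (28,1) [heading=90, draw]
FD 19: (28,1) -> (28,20) [heading=90, draw]
PD: pen down
FD 9: (28,20) -> (28,29) [heading=90, draw]
RT 45: heading 90 -> 45
BK 12: (28,29) -> (19.515,20.515) [heading=45, draw]
LT 135: heading 45 -> 180
FD 9: (19.515,20.515) -> (10.515,20.515) [heading=180, draw]
FD 3: (10.515,20.515) -> (7.515,20.515) [heading=180, draw]
PD: pen down
FD 17: (7.515,20.515) -> (-9.485,20.515) [heading=180, draw]
RT 326: heading 180 -> 214
Final: pos=(-9.485,20.515), heading=214, 9 segment(s) drawn

Segment endpoints: x in {-9.485, 0, 7.515, 10, 10.515, 19.515, 28}, y in {0, 1, 20, 20.515, 20.515, 29}
xmin=-9.485, ymin=0, xmax=28, ymax=29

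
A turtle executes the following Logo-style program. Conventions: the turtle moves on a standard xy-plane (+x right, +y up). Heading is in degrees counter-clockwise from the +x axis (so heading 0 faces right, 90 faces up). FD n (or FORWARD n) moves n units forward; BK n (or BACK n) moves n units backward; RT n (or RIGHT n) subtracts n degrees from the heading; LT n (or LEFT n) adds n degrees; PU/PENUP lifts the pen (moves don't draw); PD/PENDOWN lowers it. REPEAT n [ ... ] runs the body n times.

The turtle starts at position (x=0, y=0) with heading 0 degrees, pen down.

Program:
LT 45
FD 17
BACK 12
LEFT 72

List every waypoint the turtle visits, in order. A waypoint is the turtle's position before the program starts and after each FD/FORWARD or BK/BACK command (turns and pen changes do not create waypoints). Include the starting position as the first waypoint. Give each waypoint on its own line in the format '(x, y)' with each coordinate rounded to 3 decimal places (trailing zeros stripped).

Answer: (0, 0)
(12.021, 12.021)
(3.536, 3.536)

Derivation:
Executing turtle program step by step:
Start: pos=(0,0), heading=0, pen down
LT 45: heading 0 -> 45
FD 17: (0,0) -> (12.021,12.021) [heading=45, draw]
BK 12: (12.021,12.021) -> (3.536,3.536) [heading=45, draw]
LT 72: heading 45 -> 117
Final: pos=(3.536,3.536), heading=117, 2 segment(s) drawn
Waypoints (3 total):
(0, 0)
(12.021, 12.021)
(3.536, 3.536)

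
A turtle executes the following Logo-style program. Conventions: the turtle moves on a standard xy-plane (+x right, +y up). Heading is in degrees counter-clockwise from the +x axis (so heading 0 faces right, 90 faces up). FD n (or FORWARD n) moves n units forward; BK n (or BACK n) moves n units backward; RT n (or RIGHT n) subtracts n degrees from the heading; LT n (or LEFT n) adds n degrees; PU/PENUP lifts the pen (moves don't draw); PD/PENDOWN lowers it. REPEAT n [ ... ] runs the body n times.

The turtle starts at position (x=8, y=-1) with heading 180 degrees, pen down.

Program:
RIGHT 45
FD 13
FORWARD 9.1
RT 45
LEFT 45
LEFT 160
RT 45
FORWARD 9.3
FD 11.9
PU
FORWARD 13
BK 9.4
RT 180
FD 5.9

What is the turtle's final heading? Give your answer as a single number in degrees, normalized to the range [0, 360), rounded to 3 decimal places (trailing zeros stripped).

Executing turtle program step by step:
Start: pos=(8,-1), heading=180, pen down
RT 45: heading 180 -> 135
FD 13: (8,-1) -> (-1.192,8.192) [heading=135, draw]
FD 9.1: (-1.192,8.192) -> (-7.627,14.627) [heading=135, draw]
RT 45: heading 135 -> 90
LT 45: heading 90 -> 135
LT 160: heading 135 -> 295
RT 45: heading 295 -> 250
FD 9.3: (-7.627,14.627) -> (-10.808,5.888) [heading=250, draw]
FD 11.9: (-10.808,5.888) -> (-14.878,-5.294) [heading=250, draw]
PU: pen up
FD 13: (-14.878,-5.294) -> (-19.324,-17.51) [heading=250, move]
BK 9.4: (-19.324,-17.51) -> (-16.109,-8.677) [heading=250, move]
RT 180: heading 250 -> 70
FD 5.9: (-16.109,-8.677) -> (-14.091,-3.133) [heading=70, move]
Final: pos=(-14.091,-3.133), heading=70, 4 segment(s) drawn

Answer: 70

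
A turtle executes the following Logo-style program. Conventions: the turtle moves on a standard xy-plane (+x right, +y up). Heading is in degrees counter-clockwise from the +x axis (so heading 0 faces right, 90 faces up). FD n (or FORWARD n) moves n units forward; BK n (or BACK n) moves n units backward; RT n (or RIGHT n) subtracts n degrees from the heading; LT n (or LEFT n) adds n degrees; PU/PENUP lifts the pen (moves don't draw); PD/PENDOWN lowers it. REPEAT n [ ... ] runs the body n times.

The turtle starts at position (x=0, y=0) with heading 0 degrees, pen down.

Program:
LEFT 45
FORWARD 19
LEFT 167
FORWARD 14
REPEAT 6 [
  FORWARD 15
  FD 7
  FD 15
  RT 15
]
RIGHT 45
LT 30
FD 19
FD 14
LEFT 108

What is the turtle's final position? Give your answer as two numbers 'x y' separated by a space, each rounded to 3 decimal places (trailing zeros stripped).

Answer: -207.605 56.786

Derivation:
Executing turtle program step by step:
Start: pos=(0,0), heading=0, pen down
LT 45: heading 0 -> 45
FD 19: (0,0) -> (13.435,13.435) [heading=45, draw]
LT 167: heading 45 -> 212
FD 14: (13.435,13.435) -> (1.562,6.016) [heading=212, draw]
REPEAT 6 [
  -- iteration 1/6 --
  FD 15: (1.562,6.016) -> (-11.158,-1.933) [heading=212, draw]
  FD 7: (-11.158,-1.933) -> (-17.095,-5.642) [heading=212, draw]
  FD 15: (-17.095,-5.642) -> (-29.815,-13.591) [heading=212, draw]
  RT 15: heading 212 -> 197
  -- iteration 2/6 --
  FD 15: (-29.815,-13.591) -> (-44.16,-17.976) [heading=197, draw]
  FD 7: (-44.16,-17.976) -> (-50.854,-20.023) [heading=197, draw]
  FD 15: (-50.854,-20.023) -> (-65.199,-24.409) [heading=197, draw]
  RT 15: heading 197 -> 182
  -- iteration 3/6 --
  FD 15: (-65.199,-24.409) -> (-80.19,-24.932) [heading=182, draw]
  FD 7: (-80.19,-24.932) -> (-87.185,-25.176) [heading=182, draw]
  FD 15: (-87.185,-25.176) -> (-102.176,-25.7) [heading=182, draw]
  RT 15: heading 182 -> 167
  -- iteration 4/6 --
  FD 15: (-102.176,-25.7) -> (-116.792,-22.326) [heading=167, draw]
  FD 7: (-116.792,-22.326) -> (-123.612,-20.751) [heading=167, draw]
  FD 15: (-123.612,-20.751) -> (-138.228,-17.377) [heading=167, draw]
  RT 15: heading 167 -> 152
  -- iteration 5/6 --
  FD 15: (-138.228,-17.377) -> (-151.472,-10.335) [heading=152, draw]
  FD 7: (-151.472,-10.335) -> (-157.653,-7.048) [heading=152, draw]
  FD 15: (-157.653,-7.048) -> (-170.897,-0.006) [heading=152, draw]
  RT 15: heading 152 -> 137
  -- iteration 6/6 --
  FD 15: (-170.897,-0.006) -> (-181.867,10.224) [heading=137, draw]
  FD 7: (-181.867,10.224) -> (-186.987,14.998) [heading=137, draw]
  FD 15: (-186.987,14.998) -> (-197.957,25.228) [heading=137, draw]
  RT 15: heading 137 -> 122
]
RT 45: heading 122 -> 77
LT 30: heading 77 -> 107
FD 19: (-197.957,25.228) -> (-203.512,43.397) [heading=107, draw]
FD 14: (-203.512,43.397) -> (-207.605,56.786) [heading=107, draw]
LT 108: heading 107 -> 215
Final: pos=(-207.605,56.786), heading=215, 22 segment(s) drawn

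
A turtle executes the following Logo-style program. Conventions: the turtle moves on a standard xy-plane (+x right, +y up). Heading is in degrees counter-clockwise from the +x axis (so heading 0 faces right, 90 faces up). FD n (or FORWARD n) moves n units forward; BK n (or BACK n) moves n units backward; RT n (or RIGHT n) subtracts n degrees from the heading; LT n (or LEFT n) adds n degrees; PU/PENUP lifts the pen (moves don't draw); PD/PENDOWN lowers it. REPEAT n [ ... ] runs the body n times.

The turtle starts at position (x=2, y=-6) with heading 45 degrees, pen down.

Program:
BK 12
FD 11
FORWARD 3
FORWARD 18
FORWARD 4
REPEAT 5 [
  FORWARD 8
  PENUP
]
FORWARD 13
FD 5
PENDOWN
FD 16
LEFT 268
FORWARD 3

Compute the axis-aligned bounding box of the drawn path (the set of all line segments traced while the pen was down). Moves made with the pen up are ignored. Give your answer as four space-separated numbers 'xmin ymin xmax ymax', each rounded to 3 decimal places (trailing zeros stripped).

Answer: -6.485 -14.485 73.342 63.296

Derivation:
Executing turtle program step by step:
Start: pos=(2,-6), heading=45, pen down
BK 12: (2,-6) -> (-6.485,-14.485) [heading=45, draw]
FD 11: (-6.485,-14.485) -> (1.293,-6.707) [heading=45, draw]
FD 3: (1.293,-6.707) -> (3.414,-4.586) [heading=45, draw]
FD 18: (3.414,-4.586) -> (16.142,8.142) [heading=45, draw]
FD 4: (16.142,8.142) -> (18.971,10.971) [heading=45, draw]
REPEAT 5 [
  -- iteration 1/5 --
  FD 8: (18.971,10.971) -> (24.627,16.627) [heading=45, draw]
  PU: pen up
  -- iteration 2/5 --
  FD 8: (24.627,16.627) -> (30.284,22.284) [heading=45, move]
  PU: pen up
  -- iteration 3/5 --
  FD 8: (30.284,22.284) -> (35.941,27.941) [heading=45, move]
  PU: pen up
  -- iteration 4/5 --
  FD 8: (35.941,27.941) -> (41.598,33.598) [heading=45, move]
  PU: pen up
  -- iteration 5/5 --
  FD 8: (41.598,33.598) -> (47.255,39.255) [heading=45, move]
  PU: pen up
]
FD 13: (47.255,39.255) -> (56.447,48.447) [heading=45, move]
FD 5: (56.447,48.447) -> (59.983,51.983) [heading=45, move]
PD: pen down
FD 16: (59.983,51.983) -> (71.296,63.296) [heading=45, draw]
LT 268: heading 45 -> 313
FD 3: (71.296,63.296) -> (73.342,61.102) [heading=313, draw]
Final: pos=(73.342,61.102), heading=313, 8 segment(s) drawn

Segment endpoints: x in {-6.485, 1.293, 2, 3.414, 16.142, 18.971, 24.627, 59.983, 71.296, 73.342}, y in {-14.485, -6.707, -6, -4.586, 8.142, 10.971, 16.627, 51.983, 61.102, 63.296}
xmin=-6.485, ymin=-14.485, xmax=73.342, ymax=63.296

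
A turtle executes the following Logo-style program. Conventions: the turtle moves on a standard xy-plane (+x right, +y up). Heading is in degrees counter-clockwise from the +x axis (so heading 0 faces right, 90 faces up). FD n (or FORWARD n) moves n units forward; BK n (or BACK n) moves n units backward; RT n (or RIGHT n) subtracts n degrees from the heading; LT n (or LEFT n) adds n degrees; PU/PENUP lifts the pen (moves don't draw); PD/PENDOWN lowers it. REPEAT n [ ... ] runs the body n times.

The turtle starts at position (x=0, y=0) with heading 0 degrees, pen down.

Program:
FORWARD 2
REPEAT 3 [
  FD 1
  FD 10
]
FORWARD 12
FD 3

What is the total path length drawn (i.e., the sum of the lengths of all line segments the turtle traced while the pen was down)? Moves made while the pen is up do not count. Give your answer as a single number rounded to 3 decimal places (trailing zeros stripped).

Answer: 50

Derivation:
Executing turtle program step by step:
Start: pos=(0,0), heading=0, pen down
FD 2: (0,0) -> (2,0) [heading=0, draw]
REPEAT 3 [
  -- iteration 1/3 --
  FD 1: (2,0) -> (3,0) [heading=0, draw]
  FD 10: (3,0) -> (13,0) [heading=0, draw]
  -- iteration 2/3 --
  FD 1: (13,0) -> (14,0) [heading=0, draw]
  FD 10: (14,0) -> (24,0) [heading=0, draw]
  -- iteration 3/3 --
  FD 1: (24,0) -> (25,0) [heading=0, draw]
  FD 10: (25,0) -> (35,0) [heading=0, draw]
]
FD 12: (35,0) -> (47,0) [heading=0, draw]
FD 3: (47,0) -> (50,0) [heading=0, draw]
Final: pos=(50,0), heading=0, 9 segment(s) drawn

Segment lengths:
  seg 1: (0,0) -> (2,0), length = 2
  seg 2: (2,0) -> (3,0), length = 1
  seg 3: (3,0) -> (13,0), length = 10
  seg 4: (13,0) -> (14,0), length = 1
  seg 5: (14,0) -> (24,0), length = 10
  seg 6: (24,0) -> (25,0), length = 1
  seg 7: (25,0) -> (35,0), length = 10
  seg 8: (35,0) -> (47,0), length = 12
  seg 9: (47,0) -> (50,0), length = 3
Total = 50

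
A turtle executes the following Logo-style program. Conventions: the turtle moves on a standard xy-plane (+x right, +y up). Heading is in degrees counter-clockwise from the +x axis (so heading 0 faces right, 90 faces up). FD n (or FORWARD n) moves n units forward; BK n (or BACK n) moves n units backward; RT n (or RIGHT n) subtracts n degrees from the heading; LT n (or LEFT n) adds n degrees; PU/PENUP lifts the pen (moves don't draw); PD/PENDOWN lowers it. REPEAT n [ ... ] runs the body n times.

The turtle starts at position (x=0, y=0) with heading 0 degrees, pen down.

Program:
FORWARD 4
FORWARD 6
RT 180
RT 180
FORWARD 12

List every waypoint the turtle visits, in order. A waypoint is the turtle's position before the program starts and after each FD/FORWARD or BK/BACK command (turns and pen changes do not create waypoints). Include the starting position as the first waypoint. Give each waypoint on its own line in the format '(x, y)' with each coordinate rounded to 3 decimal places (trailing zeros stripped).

Executing turtle program step by step:
Start: pos=(0,0), heading=0, pen down
FD 4: (0,0) -> (4,0) [heading=0, draw]
FD 6: (4,0) -> (10,0) [heading=0, draw]
RT 180: heading 0 -> 180
RT 180: heading 180 -> 0
FD 12: (10,0) -> (22,0) [heading=0, draw]
Final: pos=(22,0), heading=0, 3 segment(s) drawn
Waypoints (4 total):
(0, 0)
(4, 0)
(10, 0)
(22, 0)

Answer: (0, 0)
(4, 0)
(10, 0)
(22, 0)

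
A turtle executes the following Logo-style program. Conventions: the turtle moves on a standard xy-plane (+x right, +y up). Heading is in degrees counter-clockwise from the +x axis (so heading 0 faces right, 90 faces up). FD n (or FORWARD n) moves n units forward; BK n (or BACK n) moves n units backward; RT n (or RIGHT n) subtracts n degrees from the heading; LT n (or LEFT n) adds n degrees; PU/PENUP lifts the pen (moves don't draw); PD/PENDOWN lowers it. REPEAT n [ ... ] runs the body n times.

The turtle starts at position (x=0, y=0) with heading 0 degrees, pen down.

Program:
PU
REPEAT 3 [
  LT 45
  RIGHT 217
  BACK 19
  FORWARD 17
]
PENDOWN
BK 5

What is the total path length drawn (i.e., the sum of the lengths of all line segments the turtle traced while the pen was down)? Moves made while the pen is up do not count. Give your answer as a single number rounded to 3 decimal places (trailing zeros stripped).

Answer: 5

Derivation:
Executing turtle program step by step:
Start: pos=(0,0), heading=0, pen down
PU: pen up
REPEAT 3 [
  -- iteration 1/3 --
  LT 45: heading 0 -> 45
  RT 217: heading 45 -> 188
  BK 19: (0,0) -> (18.815,2.644) [heading=188, move]
  FD 17: (18.815,2.644) -> (1.981,0.278) [heading=188, move]
  -- iteration 2/3 --
  LT 45: heading 188 -> 233
  RT 217: heading 233 -> 16
  BK 19: (1.981,0.278) -> (-16.283,-4.959) [heading=16, move]
  FD 17: (-16.283,-4.959) -> (0.058,-0.273) [heading=16, move]
  -- iteration 3/3 --
  LT 45: heading 16 -> 61
  RT 217: heading 61 -> 204
  BK 19: (0.058,-0.273) -> (17.415,7.455) [heading=204, move]
  FD 17: (17.415,7.455) -> (1.885,0.541) [heading=204, move]
]
PD: pen down
BK 5: (1.885,0.541) -> (6.453,2.574) [heading=204, draw]
Final: pos=(6.453,2.574), heading=204, 1 segment(s) drawn

Segment lengths:
  seg 1: (1.885,0.541) -> (6.453,2.574), length = 5
Total = 5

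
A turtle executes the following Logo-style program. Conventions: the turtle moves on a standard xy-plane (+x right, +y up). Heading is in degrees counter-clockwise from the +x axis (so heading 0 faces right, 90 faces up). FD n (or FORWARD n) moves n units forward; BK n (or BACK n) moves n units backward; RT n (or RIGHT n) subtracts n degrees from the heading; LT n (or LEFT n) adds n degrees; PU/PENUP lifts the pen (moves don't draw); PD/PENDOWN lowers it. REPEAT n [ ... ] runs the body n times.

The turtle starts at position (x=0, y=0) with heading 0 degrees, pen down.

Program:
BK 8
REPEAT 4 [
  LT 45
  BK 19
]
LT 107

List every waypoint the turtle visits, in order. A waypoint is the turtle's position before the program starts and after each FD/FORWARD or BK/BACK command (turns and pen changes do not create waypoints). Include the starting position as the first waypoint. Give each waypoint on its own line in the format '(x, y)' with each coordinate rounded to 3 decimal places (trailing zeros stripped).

Answer: (0, 0)
(-8, 0)
(-21.435, -13.435)
(-21.435, -32.435)
(-8, -45.87)
(11, -45.87)

Derivation:
Executing turtle program step by step:
Start: pos=(0,0), heading=0, pen down
BK 8: (0,0) -> (-8,0) [heading=0, draw]
REPEAT 4 [
  -- iteration 1/4 --
  LT 45: heading 0 -> 45
  BK 19: (-8,0) -> (-21.435,-13.435) [heading=45, draw]
  -- iteration 2/4 --
  LT 45: heading 45 -> 90
  BK 19: (-21.435,-13.435) -> (-21.435,-32.435) [heading=90, draw]
  -- iteration 3/4 --
  LT 45: heading 90 -> 135
  BK 19: (-21.435,-32.435) -> (-8,-45.87) [heading=135, draw]
  -- iteration 4/4 --
  LT 45: heading 135 -> 180
  BK 19: (-8,-45.87) -> (11,-45.87) [heading=180, draw]
]
LT 107: heading 180 -> 287
Final: pos=(11,-45.87), heading=287, 5 segment(s) drawn
Waypoints (6 total):
(0, 0)
(-8, 0)
(-21.435, -13.435)
(-21.435, -32.435)
(-8, -45.87)
(11, -45.87)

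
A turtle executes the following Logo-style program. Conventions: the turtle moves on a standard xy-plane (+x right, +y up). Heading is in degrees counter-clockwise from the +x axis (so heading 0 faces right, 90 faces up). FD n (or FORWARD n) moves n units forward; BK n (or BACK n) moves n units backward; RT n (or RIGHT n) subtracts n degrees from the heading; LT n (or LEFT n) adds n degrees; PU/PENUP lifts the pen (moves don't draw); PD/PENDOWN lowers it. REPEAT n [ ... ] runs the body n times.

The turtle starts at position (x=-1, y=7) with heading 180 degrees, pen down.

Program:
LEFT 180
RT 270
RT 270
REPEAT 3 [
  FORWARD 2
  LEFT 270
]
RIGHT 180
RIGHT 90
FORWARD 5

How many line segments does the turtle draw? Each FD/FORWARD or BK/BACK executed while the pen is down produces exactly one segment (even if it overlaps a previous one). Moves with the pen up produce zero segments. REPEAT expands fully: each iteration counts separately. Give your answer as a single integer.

Answer: 4

Derivation:
Executing turtle program step by step:
Start: pos=(-1,7), heading=180, pen down
LT 180: heading 180 -> 0
RT 270: heading 0 -> 90
RT 270: heading 90 -> 180
REPEAT 3 [
  -- iteration 1/3 --
  FD 2: (-1,7) -> (-3,7) [heading=180, draw]
  LT 270: heading 180 -> 90
  -- iteration 2/3 --
  FD 2: (-3,7) -> (-3,9) [heading=90, draw]
  LT 270: heading 90 -> 0
  -- iteration 3/3 --
  FD 2: (-3,9) -> (-1,9) [heading=0, draw]
  LT 270: heading 0 -> 270
]
RT 180: heading 270 -> 90
RT 90: heading 90 -> 0
FD 5: (-1,9) -> (4,9) [heading=0, draw]
Final: pos=(4,9), heading=0, 4 segment(s) drawn
Segments drawn: 4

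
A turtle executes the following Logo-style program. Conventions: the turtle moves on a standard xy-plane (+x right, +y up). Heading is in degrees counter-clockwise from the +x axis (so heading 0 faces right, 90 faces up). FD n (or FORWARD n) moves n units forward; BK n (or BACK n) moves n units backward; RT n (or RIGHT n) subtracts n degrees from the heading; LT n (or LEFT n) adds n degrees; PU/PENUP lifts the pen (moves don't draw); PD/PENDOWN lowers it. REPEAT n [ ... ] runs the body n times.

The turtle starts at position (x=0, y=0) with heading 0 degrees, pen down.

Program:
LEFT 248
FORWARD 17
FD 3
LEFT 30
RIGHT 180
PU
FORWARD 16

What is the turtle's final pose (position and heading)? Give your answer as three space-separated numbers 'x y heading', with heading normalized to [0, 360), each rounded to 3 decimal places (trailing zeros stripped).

Executing turtle program step by step:
Start: pos=(0,0), heading=0, pen down
LT 248: heading 0 -> 248
FD 17: (0,0) -> (-6.368,-15.762) [heading=248, draw]
FD 3: (-6.368,-15.762) -> (-7.492,-18.544) [heading=248, draw]
LT 30: heading 248 -> 278
RT 180: heading 278 -> 98
PU: pen up
FD 16: (-7.492,-18.544) -> (-9.719,-2.699) [heading=98, move]
Final: pos=(-9.719,-2.699), heading=98, 2 segment(s) drawn

Answer: -9.719 -2.699 98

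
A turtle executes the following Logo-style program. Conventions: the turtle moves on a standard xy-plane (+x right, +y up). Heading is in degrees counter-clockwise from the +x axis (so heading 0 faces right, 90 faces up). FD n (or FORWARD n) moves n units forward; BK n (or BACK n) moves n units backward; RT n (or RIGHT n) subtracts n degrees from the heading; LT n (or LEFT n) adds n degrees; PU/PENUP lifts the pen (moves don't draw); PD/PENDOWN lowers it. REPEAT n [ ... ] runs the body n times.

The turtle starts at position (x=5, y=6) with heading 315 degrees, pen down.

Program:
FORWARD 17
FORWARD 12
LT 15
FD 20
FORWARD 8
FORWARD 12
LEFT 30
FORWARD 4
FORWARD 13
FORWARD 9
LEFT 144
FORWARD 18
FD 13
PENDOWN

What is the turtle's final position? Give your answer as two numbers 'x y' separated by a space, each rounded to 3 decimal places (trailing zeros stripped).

Executing turtle program step by step:
Start: pos=(5,6), heading=315, pen down
FD 17: (5,6) -> (17.021,-6.021) [heading=315, draw]
FD 12: (17.021,-6.021) -> (25.506,-14.506) [heading=315, draw]
LT 15: heading 315 -> 330
FD 20: (25.506,-14.506) -> (42.827,-24.506) [heading=330, draw]
FD 8: (42.827,-24.506) -> (49.755,-28.506) [heading=330, draw]
FD 12: (49.755,-28.506) -> (60.147,-34.506) [heading=330, draw]
LT 30: heading 330 -> 0
FD 4: (60.147,-34.506) -> (64.147,-34.506) [heading=0, draw]
FD 13: (64.147,-34.506) -> (77.147,-34.506) [heading=0, draw]
FD 9: (77.147,-34.506) -> (86.147,-34.506) [heading=0, draw]
LT 144: heading 0 -> 144
FD 18: (86.147,-34.506) -> (71.585,-23.926) [heading=144, draw]
FD 13: (71.585,-23.926) -> (61.068,-16.285) [heading=144, draw]
PD: pen down
Final: pos=(61.068,-16.285), heading=144, 10 segment(s) drawn

Answer: 61.068 -16.285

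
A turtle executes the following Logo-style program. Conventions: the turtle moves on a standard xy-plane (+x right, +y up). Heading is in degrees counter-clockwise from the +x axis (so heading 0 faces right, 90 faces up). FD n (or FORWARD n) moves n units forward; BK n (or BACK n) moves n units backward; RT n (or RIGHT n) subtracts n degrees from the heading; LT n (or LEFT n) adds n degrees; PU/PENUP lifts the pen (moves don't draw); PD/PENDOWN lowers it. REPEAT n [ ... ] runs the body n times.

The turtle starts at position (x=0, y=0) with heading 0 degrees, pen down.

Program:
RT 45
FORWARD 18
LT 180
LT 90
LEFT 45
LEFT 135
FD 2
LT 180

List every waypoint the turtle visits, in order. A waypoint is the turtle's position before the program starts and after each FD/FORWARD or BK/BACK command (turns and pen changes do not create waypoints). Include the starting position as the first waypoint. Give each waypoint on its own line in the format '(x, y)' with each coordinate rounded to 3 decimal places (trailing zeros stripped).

Answer: (0, 0)
(12.728, -12.728)
(14.142, -11.314)

Derivation:
Executing turtle program step by step:
Start: pos=(0,0), heading=0, pen down
RT 45: heading 0 -> 315
FD 18: (0,0) -> (12.728,-12.728) [heading=315, draw]
LT 180: heading 315 -> 135
LT 90: heading 135 -> 225
LT 45: heading 225 -> 270
LT 135: heading 270 -> 45
FD 2: (12.728,-12.728) -> (14.142,-11.314) [heading=45, draw]
LT 180: heading 45 -> 225
Final: pos=(14.142,-11.314), heading=225, 2 segment(s) drawn
Waypoints (3 total):
(0, 0)
(12.728, -12.728)
(14.142, -11.314)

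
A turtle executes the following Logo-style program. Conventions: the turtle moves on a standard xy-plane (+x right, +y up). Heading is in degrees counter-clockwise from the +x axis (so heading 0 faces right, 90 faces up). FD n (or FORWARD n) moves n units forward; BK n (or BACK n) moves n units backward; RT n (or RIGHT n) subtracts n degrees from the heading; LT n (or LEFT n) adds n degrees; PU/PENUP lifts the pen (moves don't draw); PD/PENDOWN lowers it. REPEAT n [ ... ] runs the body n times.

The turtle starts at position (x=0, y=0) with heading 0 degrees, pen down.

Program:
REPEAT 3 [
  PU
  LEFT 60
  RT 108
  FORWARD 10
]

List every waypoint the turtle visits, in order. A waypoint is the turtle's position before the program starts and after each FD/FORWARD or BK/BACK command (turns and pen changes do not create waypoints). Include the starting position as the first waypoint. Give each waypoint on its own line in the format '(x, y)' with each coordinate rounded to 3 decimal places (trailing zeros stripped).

Answer: (0, 0)
(6.691, -7.431)
(5.646, -17.377)
(-2.444, -23.255)

Derivation:
Executing turtle program step by step:
Start: pos=(0,0), heading=0, pen down
REPEAT 3 [
  -- iteration 1/3 --
  PU: pen up
  LT 60: heading 0 -> 60
  RT 108: heading 60 -> 312
  FD 10: (0,0) -> (6.691,-7.431) [heading=312, move]
  -- iteration 2/3 --
  PU: pen up
  LT 60: heading 312 -> 12
  RT 108: heading 12 -> 264
  FD 10: (6.691,-7.431) -> (5.646,-17.377) [heading=264, move]
  -- iteration 3/3 --
  PU: pen up
  LT 60: heading 264 -> 324
  RT 108: heading 324 -> 216
  FD 10: (5.646,-17.377) -> (-2.444,-23.255) [heading=216, move]
]
Final: pos=(-2.444,-23.255), heading=216, 0 segment(s) drawn
Waypoints (4 total):
(0, 0)
(6.691, -7.431)
(5.646, -17.377)
(-2.444, -23.255)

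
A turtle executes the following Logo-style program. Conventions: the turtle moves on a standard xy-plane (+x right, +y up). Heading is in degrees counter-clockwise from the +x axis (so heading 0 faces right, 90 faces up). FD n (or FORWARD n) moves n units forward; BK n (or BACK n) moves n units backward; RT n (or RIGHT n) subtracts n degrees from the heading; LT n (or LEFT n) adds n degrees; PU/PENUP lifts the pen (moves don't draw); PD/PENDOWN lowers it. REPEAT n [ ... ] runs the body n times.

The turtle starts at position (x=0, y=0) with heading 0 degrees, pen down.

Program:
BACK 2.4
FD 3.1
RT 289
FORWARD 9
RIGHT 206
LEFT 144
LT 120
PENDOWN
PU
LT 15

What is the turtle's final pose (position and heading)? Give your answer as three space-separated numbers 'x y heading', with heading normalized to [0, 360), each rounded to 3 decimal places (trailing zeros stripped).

Executing turtle program step by step:
Start: pos=(0,0), heading=0, pen down
BK 2.4: (0,0) -> (-2.4,0) [heading=0, draw]
FD 3.1: (-2.4,0) -> (0.7,0) [heading=0, draw]
RT 289: heading 0 -> 71
FD 9: (0.7,0) -> (3.63,8.51) [heading=71, draw]
RT 206: heading 71 -> 225
LT 144: heading 225 -> 9
LT 120: heading 9 -> 129
PD: pen down
PU: pen up
LT 15: heading 129 -> 144
Final: pos=(3.63,8.51), heading=144, 3 segment(s) drawn

Answer: 3.63 8.51 144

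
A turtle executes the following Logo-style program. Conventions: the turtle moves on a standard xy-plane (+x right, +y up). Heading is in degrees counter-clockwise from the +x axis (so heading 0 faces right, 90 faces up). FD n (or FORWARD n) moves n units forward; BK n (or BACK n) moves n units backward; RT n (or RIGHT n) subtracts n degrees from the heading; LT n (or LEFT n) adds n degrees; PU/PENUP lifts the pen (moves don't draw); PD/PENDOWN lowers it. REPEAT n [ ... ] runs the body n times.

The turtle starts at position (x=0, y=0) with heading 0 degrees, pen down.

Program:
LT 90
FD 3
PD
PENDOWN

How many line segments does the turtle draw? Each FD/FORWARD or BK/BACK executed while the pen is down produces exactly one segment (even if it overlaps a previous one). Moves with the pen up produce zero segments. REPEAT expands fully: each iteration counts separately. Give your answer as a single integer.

Executing turtle program step by step:
Start: pos=(0,0), heading=0, pen down
LT 90: heading 0 -> 90
FD 3: (0,0) -> (0,3) [heading=90, draw]
PD: pen down
PD: pen down
Final: pos=(0,3), heading=90, 1 segment(s) drawn
Segments drawn: 1

Answer: 1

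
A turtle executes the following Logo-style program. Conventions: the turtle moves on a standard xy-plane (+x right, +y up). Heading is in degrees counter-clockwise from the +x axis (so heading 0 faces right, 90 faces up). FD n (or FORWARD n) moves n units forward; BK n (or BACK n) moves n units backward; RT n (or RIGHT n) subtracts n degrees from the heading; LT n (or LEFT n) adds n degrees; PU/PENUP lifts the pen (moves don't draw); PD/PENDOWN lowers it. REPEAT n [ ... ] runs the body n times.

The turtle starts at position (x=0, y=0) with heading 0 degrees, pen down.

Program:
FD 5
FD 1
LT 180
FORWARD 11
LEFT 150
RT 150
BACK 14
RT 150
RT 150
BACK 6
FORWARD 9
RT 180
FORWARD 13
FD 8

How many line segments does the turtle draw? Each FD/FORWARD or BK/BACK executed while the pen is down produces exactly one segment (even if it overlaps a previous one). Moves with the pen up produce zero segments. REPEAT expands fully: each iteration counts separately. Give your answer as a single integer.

Executing turtle program step by step:
Start: pos=(0,0), heading=0, pen down
FD 5: (0,0) -> (5,0) [heading=0, draw]
FD 1: (5,0) -> (6,0) [heading=0, draw]
LT 180: heading 0 -> 180
FD 11: (6,0) -> (-5,0) [heading=180, draw]
LT 150: heading 180 -> 330
RT 150: heading 330 -> 180
BK 14: (-5,0) -> (9,0) [heading=180, draw]
RT 150: heading 180 -> 30
RT 150: heading 30 -> 240
BK 6: (9,0) -> (12,5.196) [heading=240, draw]
FD 9: (12,5.196) -> (7.5,-2.598) [heading=240, draw]
RT 180: heading 240 -> 60
FD 13: (7.5,-2.598) -> (14,8.66) [heading=60, draw]
FD 8: (14,8.66) -> (18,15.588) [heading=60, draw]
Final: pos=(18,15.588), heading=60, 8 segment(s) drawn
Segments drawn: 8

Answer: 8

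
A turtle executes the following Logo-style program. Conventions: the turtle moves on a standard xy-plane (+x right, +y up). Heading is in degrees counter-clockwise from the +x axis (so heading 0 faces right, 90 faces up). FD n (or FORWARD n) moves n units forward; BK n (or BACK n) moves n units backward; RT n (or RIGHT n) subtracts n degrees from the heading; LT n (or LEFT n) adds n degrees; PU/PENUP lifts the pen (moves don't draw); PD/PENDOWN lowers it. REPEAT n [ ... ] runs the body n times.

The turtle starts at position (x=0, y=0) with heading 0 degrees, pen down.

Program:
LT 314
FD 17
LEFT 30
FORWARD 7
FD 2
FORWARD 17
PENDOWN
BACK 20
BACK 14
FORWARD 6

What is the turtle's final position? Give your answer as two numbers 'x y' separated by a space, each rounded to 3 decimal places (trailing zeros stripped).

Answer: 9.887 -11.678

Derivation:
Executing turtle program step by step:
Start: pos=(0,0), heading=0, pen down
LT 314: heading 0 -> 314
FD 17: (0,0) -> (11.809,-12.229) [heading=314, draw]
LT 30: heading 314 -> 344
FD 7: (11.809,-12.229) -> (18.538,-14.158) [heading=344, draw]
FD 2: (18.538,-14.158) -> (20.461,-14.71) [heading=344, draw]
FD 17: (20.461,-14.71) -> (36.802,-19.395) [heading=344, draw]
PD: pen down
BK 20: (36.802,-19.395) -> (17.577,-13.883) [heading=344, draw]
BK 14: (17.577,-13.883) -> (4.119,-10.024) [heading=344, draw]
FD 6: (4.119,-10.024) -> (9.887,-11.678) [heading=344, draw]
Final: pos=(9.887,-11.678), heading=344, 7 segment(s) drawn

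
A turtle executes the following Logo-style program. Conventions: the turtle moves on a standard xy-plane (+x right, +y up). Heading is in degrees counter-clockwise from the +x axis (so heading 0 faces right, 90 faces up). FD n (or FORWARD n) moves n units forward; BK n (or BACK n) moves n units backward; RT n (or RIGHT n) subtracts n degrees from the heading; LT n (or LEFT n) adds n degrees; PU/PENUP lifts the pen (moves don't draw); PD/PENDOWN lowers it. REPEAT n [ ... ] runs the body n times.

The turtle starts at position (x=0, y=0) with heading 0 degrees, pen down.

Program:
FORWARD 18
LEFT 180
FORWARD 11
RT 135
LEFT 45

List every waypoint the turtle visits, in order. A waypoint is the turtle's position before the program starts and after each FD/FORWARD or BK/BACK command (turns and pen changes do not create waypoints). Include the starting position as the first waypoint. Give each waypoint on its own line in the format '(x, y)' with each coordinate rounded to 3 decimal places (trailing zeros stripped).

Executing turtle program step by step:
Start: pos=(0,0), heading=0, pen down
FD 18: (0,0) -> (18,0) [heading=0, draw]
LT 180: heading 0 -> 180
FD 11: (18,0) -> (7,0) [heading=180, draw]
RT 135: heading 180 -> 45
LT 45: heading 45 -> 90
Final: pos=(7,0), heading=90, 2 segment(s) drawn
Waypoints (3 total):
(0, 0)
(18, 0)
(7, 0)

Answer: (0, 0)
(18, 0)
(7, 0)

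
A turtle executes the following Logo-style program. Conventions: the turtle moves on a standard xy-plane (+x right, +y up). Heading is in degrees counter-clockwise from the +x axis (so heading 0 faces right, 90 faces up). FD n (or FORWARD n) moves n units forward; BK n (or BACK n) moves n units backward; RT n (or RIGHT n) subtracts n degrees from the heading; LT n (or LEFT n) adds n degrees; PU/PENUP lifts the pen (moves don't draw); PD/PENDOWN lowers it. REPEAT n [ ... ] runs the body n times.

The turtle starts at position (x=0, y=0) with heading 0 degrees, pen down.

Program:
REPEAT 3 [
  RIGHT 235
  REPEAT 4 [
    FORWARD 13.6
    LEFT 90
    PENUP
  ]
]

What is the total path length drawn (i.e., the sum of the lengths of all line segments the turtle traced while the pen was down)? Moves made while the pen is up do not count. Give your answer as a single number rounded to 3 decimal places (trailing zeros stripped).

Answer: 13.6

Derivation:
Executing turtle program step by step:
Start: pos=(0,0), heading=0, pen down
REPEAT 3 [
  -- iteration 1/3 --
  RT 235: heading 0 -> 125
  REPEAT 4 [
    -- iteration 1/4 --
    FD 13.6: (0,0) -> (-7.801,11.14) [heading=125, draw]
    LT 90: heading 125 -> 215
    PU: pen up
    -- iteration 2/4 --
    FD 13.6: (-7.801,11.14) -> (-18.941,3.34) [heading=215, move]
    LT 90: heading 215 -> 305
    PU: pen up
    -- iteration 3/4 --
    FD 13.6: (-18.941,3.34) -> (-11.14,-7.801) [heading=305, move]
    LT 90: heading 305 -> 35
    PU: pen up
    -- iteration 4/4 --
    FD 13.6: (-11.14,-7.801) -> (0,0) [heading=35, move]
    LT 90: heading 35 -> 125
    PU: pen up
  ]
  -- iteration 2/3 --
  RT 235: heading 125 -> 250
  REPEAT 4 [
    -- iteration 1/4 --
    FD 13.6: (0,0) -> (-4.651,-12.78) [heading=250, move]
    LT 90: heading 250 -> 340
    PU: pen up
    -- iteration 2/4 --
    FD 13.6: (-4.651,-12.78) -> (8.128,-17.431) [heading=340, move]
    LT 90: heading 340 -> 70
    PU: pen up
    -- iteration 3/4 --
    FD 13.6: (8.128,-17.431) -> (12.78,-4.651) [heading=70, move]
    LT 90: heading 70 -> 160
    PU: pen up
    -- iteration 4/4 --
    FD 13.6: (12.78,-4.651) -> (0,0) [heading=160, move]
    LT 90: heading 160 -> 250
    PU: pen up
  ]
  -- iteration 3/3 --
  RT 235: heading 250 -> 15
  REPEAT 4 [
    -- iteration 1/4 --
    FD 13.6: (0,0) -> (13.137,3.52) [heading=15, move]
    LT 90: heading 15 -> 105
    PU: pen up
    -- iteration 2/4 --
    FD 13.6: (13.137,3.52) -> (9.617,16.657) [heading=105, move]
    LT 90: heading 105 -> 195
    PU: pen up
    -- iteration 3/4 --
    FD 13.6: (9.617,16.657) -> (-3.52,13.137) [heading=195, move]
    LT 90: heading 195 -> 285
    PU: pen up
    -- iteration 4/4 --
    FD 13.6: (-3.52,13.137) -> (0,0) [heading=285, move]
    LT 90: heading 285 -> 15
    PU: pen up
  ]
]
Final: pos=(0,0), heading=15, 1 segment(s) drawn

Segment lengths:
  seg 1: (0,0) -> (-7.801,11.14), length = 13.6
Total = 13.6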